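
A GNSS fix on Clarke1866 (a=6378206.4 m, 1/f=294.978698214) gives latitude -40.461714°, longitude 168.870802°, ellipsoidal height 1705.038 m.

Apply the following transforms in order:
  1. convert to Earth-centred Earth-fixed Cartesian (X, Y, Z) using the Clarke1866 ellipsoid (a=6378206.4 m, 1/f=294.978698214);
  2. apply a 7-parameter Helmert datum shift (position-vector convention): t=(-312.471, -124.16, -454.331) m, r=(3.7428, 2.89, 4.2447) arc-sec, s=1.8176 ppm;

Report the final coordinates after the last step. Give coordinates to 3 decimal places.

X=-4770005.302 m, Y=938138.244 m, Z=-4118412.080 m

start: φ=-40.461714°, λ=168.870802°, h=1705.038 m
→ ECEF (a=6378206.400, f=1/294.978698214): X=-4769607.1549, Y=938284.1279, Z=-4118034.1175
→ Helmert 7p (PV): X=-4770005.3024, Y=938138.2443, Z=-4118412.0801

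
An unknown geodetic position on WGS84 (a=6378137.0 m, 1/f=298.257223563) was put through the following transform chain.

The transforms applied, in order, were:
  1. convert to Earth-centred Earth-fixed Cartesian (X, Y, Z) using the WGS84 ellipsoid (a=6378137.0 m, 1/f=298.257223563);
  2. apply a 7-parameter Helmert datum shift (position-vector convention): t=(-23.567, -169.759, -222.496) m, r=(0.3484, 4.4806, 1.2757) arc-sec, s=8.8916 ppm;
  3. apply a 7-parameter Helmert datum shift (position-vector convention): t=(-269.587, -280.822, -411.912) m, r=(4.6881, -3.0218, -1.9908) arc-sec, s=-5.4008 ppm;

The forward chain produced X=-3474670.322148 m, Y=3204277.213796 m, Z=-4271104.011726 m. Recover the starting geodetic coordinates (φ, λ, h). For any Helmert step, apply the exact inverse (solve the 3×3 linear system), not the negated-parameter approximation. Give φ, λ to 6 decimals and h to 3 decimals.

φ=-42.289894°, λ=137.312774°, h=1603.259 m

start: X=-3474670.3221, Y=3204277.2138, Z=-4271104.0117 m
→ Helmert⁻¹: X=-3474512.9948, Y=3204444.7405, Z=-4270737.0954
→ Helmert⁻¹: X=-3474345.9471, Y=3204600.2803, Z=-4270557.5126
→ geod (Bowring, a=6378137.000): φ=-42.28989400°, λ=137.31277400°, h=1603.2590 m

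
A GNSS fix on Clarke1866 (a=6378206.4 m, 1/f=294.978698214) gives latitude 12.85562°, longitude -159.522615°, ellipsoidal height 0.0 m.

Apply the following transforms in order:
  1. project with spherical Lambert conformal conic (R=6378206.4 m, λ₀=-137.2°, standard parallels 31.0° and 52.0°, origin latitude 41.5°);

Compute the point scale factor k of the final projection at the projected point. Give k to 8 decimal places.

start: φ=12.855620°, λ=-159.522615°, h=0.000 m
→ into lcc (λ₀=-137.2°): φ=12.85562000°, λ−λ₀=-22.32261500°
scale k = 1.10520299

1.10520299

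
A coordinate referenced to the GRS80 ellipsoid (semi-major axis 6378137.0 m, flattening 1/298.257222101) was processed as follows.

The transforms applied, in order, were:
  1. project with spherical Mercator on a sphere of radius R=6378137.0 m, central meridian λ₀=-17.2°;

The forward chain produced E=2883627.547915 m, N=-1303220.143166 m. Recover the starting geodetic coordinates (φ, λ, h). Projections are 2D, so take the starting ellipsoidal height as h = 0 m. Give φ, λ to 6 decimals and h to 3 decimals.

φ=-11.626406°, λ=8.704067°, h=0.000 m

start: E=2883627.5479, N=-1303220.1432 m
→ merc⁻¹: φ=-11.62640600°, λ=8.70406700°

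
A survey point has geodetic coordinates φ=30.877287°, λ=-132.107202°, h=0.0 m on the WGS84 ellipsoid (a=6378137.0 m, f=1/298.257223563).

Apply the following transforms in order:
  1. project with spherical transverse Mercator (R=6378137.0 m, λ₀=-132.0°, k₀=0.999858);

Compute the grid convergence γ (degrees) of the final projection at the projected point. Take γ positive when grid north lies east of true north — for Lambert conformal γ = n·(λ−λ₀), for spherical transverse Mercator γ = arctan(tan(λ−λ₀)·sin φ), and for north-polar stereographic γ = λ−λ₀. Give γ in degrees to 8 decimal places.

-0.05501623

start: φ=30.877287°, λ=-132.107202°, h=0.000 m
→ into tm (λ₀=-132.0°): φ=30.87728700°, λ−λ₀=-0.10720200°
convergence γ = -0.05501623°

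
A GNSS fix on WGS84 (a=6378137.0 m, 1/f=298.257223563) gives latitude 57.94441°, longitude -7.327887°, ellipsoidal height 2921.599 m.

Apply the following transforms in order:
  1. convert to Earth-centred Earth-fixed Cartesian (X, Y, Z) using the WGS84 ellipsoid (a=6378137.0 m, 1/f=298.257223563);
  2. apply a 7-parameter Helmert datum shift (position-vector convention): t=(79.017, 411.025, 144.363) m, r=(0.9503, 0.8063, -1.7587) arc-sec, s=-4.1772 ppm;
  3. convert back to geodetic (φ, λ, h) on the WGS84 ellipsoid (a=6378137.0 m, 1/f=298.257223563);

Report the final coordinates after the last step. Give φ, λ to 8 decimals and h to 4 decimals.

start: φ=57.944410°, λ=-7.327887°, h=2921.599 m
→ ECEF (a=6378137.000, f=1/298.257223563): X=3367135.4883, Y=-433005.8543, Z=5384930.3581
→ Helmert 7p (PV): X=3367217.7980, Y=-432646.5393, Z=5385037.0700
→ geod (Bowring, a=6378137.000): φ=57.94464577°, λ=-7.32169518°, h=3031.0562 m

φ=57.94464577°, λ=-7.32169518°, h=3031.0562 m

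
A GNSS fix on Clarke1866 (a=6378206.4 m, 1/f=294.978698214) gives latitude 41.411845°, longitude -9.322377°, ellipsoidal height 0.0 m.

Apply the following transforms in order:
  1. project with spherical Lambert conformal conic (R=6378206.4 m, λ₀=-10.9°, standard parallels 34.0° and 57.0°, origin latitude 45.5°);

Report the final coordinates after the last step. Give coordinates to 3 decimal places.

E=129434.179 m, N=-445128.770 m

start: φ=41.411845°, λ=-9.322377°, h=0.000 m
→ lcc (R=6378206.4, λ₀=-10.9°): E=129434.1789, N=-445128.7697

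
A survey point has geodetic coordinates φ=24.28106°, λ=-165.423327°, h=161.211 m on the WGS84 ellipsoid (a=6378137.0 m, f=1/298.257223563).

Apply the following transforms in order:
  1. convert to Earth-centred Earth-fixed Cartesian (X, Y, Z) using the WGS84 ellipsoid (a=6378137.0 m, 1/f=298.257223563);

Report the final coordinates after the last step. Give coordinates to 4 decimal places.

start: φ=24.281060°, λ=-165.423327°, h=161.211 m
→ ECEF (a=6378137.000, f=1/298.257223563): X=-5630111.7634, Y=-1464086.7962, Z=2606757.4674

X=-5630111.7634 m, Y=-1464086.7962 m, Z=2606757.4674 m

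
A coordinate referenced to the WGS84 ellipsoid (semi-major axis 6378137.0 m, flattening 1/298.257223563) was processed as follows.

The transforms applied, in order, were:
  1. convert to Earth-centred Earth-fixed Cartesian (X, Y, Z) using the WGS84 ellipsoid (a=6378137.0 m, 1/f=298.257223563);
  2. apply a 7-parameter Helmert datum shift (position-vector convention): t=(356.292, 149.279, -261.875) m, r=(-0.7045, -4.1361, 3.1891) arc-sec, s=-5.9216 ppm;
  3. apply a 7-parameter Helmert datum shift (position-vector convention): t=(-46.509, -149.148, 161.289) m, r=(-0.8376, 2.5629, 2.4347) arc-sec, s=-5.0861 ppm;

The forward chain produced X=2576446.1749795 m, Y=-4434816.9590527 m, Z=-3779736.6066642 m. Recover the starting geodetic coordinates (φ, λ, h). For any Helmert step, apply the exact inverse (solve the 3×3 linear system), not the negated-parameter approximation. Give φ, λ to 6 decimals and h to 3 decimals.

start: X=2576446.1750, Y=-4434816.9591, Z=-3779736.6067 m
→ Helmert⁻¹: X=2576500.4085, Y=-4434705.4293, Z=-3779903.1154
→ Helmert⁻¹: X=2576015.0100, Y=-4434907.8884, Z=-3779730.4248
→ geod (Bowring, a=6378137.000): φ=-36.57293700°, λ=-59.84985000°, h=491.2870 m

φ=-36.572937°, λ=-59.849850°, h=491.287 m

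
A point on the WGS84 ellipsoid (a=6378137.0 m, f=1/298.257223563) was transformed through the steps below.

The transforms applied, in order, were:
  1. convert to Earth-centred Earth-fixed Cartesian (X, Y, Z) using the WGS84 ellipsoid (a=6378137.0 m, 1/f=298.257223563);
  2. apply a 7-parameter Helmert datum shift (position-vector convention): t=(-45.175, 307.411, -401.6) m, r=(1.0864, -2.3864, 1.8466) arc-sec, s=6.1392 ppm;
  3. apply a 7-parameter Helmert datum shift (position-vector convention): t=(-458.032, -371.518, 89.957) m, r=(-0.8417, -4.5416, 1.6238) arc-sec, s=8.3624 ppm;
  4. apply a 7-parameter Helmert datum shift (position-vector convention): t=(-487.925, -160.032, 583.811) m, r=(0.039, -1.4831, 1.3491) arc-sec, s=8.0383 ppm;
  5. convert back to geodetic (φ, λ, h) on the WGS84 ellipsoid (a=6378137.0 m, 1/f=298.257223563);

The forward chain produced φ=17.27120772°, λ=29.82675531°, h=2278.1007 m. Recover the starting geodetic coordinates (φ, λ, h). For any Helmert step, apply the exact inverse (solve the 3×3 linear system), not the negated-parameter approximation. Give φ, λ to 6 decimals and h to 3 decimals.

start: φ=17.271208°, λ=29.826755°, h=2278.101 m
→ ECEF (a=6378137.000, f=1/298.257223563): X=5287199.5758, Y=3031287.3758, Z=1882192.1444
→ Helmert⁻¹: X=5287678.3532, Y=3031388.8114, Z=1881554.6156
→ Helmert⁻¹: X=5288157.4547, Y=3031685.6691, Z=1881344.8603
→ Helmert⁻¹: X=5288219.0727, Y=3031322.2155, Z=1881657.7594
→ geod (Bowring, a=6378137.000): φ=17.26418100°, λ=29.82227300°, h=2980.6250 m

φ=17.264181°, λ=29.822273°, h=2980.625 m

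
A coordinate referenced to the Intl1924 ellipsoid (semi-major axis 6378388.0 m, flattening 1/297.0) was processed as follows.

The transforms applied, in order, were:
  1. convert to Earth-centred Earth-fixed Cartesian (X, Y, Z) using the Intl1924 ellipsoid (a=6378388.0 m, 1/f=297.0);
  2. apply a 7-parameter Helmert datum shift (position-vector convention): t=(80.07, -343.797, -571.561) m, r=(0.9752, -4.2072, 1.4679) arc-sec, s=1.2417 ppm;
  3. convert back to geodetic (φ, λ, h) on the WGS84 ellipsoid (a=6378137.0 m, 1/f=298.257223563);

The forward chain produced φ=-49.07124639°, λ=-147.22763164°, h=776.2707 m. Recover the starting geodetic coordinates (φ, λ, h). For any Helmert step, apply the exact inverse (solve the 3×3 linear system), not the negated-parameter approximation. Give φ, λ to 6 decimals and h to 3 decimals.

φ=-49.068372°, λ=-147.233052°, h=59.397 m

start: φ=-49.071246°, λ=-147.227632°, h=776.271 m
→ ECEF (a=6378137.000, f=1/298.257223563): X=-3520512.5302, Y=-2266413.2953, Z=-4796339.6997
→ Helmert⁻¹: X=-3520702.1732, Y=-2266064.3027, Z=-4795679.6580
→ geod (Bowring, a=6378388.000): φ=-49.06837200°, λ=-147.23305200°, h=59.3970 m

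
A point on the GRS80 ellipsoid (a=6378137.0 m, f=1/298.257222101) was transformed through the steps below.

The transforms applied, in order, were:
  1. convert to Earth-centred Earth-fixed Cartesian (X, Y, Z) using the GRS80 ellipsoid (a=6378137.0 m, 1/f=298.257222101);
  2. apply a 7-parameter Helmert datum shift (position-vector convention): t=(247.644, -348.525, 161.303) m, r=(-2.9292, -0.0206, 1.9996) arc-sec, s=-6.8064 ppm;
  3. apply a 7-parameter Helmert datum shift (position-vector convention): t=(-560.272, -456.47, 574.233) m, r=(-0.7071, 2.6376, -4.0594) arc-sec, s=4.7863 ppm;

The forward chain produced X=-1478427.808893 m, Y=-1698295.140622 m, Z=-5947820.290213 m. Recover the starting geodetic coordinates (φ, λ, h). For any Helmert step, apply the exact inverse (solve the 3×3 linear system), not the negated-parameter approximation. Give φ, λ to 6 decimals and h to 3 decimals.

start: X=-1478427.8089, Y=-1698295.1406, Z=-5947820.2902 m
→ Helmert⁻¹: X=-1477750.9843, Y=-1697839.2354, Z=-5948390.7696
→ Helmert⁻¹: X=-1478025.7375, Y=-1697403.4586, Z=-5948616.5186
→ geod (Bowring, a=6378137.000): φ=-69.40239500°, λ=-131.04794300°, h=752.6270 m

φ=-69.402395°, λ=-131.047943°, h=752.627 m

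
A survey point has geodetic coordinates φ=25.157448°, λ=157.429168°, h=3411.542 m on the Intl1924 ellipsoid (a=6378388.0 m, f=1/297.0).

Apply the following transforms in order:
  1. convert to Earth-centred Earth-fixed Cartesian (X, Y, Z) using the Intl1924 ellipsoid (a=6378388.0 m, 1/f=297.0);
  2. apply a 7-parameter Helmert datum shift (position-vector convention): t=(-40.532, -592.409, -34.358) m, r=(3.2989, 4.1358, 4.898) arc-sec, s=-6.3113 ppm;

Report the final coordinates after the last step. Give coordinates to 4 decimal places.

start: φ=25.157448°, λ=157.429168°, h=3411.542 m
→ ECEF (a=6378388.000, f=1/297.0): X=-5337240.3567, Y=2218491.5452, Z=2696357.8344
→ Helmert 7p (PV): X=-5337245.8200, Y=2217715.2724, Z=2696448.9561

X=-5337245.8200 m, Y=2217715.2724 m, Z=2696448.9561 m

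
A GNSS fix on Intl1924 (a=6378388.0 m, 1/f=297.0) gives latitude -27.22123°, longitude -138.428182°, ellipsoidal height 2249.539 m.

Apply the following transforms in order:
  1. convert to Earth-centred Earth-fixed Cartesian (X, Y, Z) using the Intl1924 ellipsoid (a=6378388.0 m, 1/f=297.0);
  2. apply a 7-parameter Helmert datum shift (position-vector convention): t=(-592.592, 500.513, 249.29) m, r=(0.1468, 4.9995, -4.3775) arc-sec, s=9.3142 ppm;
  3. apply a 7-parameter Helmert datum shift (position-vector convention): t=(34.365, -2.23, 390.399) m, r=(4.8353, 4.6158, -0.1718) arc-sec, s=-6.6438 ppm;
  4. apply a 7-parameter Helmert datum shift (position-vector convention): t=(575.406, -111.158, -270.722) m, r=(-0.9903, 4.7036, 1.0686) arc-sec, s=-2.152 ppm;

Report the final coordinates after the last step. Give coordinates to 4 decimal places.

start: φ=-27.221230°, λ=-138.428182°, h=2249.539 m
→ ECEF (a=6378388.000, f=1/297.0): X=-4247818.2619, Y=-3767654.8226, Z=-2901104.8031
→ Helmert 7p (PV): X=-4248600.6979, Y=-3767097.1865, Z=-2900782.2554
→ Helmert 7p (PV): X=-4248606.1570, Y=-3767002.8497, Z=-2900365.8179
→ Helmert 7p (PV): X=-4248068.2312, Y=-3767141.8368, Z=-2900515.3288

X=-4248068.2312 m, Y=-3767141.8368 m, Z=-2900515.3288 m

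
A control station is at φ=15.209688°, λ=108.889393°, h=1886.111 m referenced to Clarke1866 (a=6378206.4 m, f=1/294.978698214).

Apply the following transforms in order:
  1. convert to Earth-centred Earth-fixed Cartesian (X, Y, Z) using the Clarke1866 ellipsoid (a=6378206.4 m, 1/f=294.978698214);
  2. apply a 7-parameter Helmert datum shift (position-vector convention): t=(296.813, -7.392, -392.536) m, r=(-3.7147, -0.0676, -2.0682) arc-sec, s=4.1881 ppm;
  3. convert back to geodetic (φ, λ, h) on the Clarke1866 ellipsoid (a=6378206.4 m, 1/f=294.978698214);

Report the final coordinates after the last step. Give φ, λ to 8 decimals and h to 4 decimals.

φ=15.20552122°, λ=108.88614244°, h=1710.2074 m

start: φ=15.209688°, λ=108.889393°, h=1886.111 m
→ ECEF (a=6378206.400, f=1/294.978698214): X=-1993619.6944, Y=5826406.1113, Z=1662893.2792
→ Helmert 7p (PV): X=-1993273.3548, Y=5826473.0586, Z=1662402.1238
→ geod (Bowring, a=6378206.400): φ=15.20552122°, λ=108.88614244°, h=1710.2074 m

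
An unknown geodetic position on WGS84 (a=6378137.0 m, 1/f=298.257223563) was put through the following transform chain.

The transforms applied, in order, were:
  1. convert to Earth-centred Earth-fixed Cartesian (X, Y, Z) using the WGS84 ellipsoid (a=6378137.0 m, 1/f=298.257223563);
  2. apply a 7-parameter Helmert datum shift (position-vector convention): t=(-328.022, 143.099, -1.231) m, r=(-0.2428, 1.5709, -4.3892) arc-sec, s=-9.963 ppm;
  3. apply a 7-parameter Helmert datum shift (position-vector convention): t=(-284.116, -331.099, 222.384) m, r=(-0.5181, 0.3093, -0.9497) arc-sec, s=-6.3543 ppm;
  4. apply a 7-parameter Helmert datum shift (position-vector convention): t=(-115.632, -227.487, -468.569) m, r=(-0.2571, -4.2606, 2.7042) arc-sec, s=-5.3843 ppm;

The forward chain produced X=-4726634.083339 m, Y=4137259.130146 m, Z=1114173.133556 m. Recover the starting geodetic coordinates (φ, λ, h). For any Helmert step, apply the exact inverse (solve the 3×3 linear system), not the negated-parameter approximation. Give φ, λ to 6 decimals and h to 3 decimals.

φ=10.127753°, λ=138.797560°, h=2036.208 m

start: X=-4726634.0833, Y=4137259.1301, Z=1114173.1336 m
→ Helmert⁻¹: X=-4726466.6293, Y=4137569.4708, Z=1114750.4912
→ Helmert⁻¹: X=-4726233.2684, Y=4137902.3030, Z=1114538.4958
→ Helmert⁻¹: X=-4726048.8671, Y=4137698.5493, Z=1114519.7084
→ geod (Bowring, a=6378137.000): φ=10.12775300°, λ=138.79756000°, h=2036.2080 m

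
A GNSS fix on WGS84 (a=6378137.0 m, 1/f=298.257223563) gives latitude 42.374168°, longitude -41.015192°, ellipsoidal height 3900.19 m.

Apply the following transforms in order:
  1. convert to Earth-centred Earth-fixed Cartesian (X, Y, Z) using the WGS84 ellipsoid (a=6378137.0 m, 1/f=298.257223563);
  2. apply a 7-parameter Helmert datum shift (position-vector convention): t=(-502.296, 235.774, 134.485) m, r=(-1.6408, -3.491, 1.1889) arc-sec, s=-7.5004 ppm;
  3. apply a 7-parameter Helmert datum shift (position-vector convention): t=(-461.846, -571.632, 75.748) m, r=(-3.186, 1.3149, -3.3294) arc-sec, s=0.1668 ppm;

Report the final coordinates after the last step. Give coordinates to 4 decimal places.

start: φ=42.374168°, λ=-41.015192°, h=3900.190 m
→ ECEF (a=6378137.000, f=1/298.257223563): X=3562894.1567, Y=-3098835.5976, Z=4279027.5788
→ Helmert 7p (PV): X=3562310.5777, Y=-3098522.0063, Z=4279214.9208
→ Helmert 7p (PV): X=3561826.5906, Y=-3099085.5583, Z=4279316.5338

X=3561826.5906 m, Y=-3099085.5583 m, Z=4279316.5338 m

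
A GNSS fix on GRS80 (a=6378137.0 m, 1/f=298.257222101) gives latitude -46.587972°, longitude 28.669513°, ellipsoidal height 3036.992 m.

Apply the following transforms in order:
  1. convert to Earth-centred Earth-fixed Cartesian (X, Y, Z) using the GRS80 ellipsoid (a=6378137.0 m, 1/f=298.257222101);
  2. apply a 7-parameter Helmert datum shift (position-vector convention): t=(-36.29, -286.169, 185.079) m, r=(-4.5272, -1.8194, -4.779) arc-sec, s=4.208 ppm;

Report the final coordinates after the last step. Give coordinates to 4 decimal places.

start: φ=-46.587972°, λ=28.669513°, h=3036.992 m
→ ECEF (a=6378137.000, f=1/298.257222101): X=3854566.3879, Y=2107648.4559, Z=-4612612.6282
→ Helmert 7p (PV): X=3854635.8374, Y=2107180.6078, Z=-4612459.2188

X=3854635.8374 m, Y=2107180.6078 m, Z=-4612459.2188 m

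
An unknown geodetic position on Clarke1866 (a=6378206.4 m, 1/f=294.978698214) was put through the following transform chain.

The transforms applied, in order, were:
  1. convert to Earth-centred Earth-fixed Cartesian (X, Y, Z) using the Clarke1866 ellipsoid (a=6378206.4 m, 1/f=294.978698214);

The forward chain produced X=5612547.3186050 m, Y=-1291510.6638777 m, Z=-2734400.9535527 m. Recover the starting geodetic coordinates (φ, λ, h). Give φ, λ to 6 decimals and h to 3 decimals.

start: X=5612547.3186, Y=-1291510.6639, Z=-2734400.9536 m
→ geod (Bowring, a=6378206.400): φ=-25.54878500°, λ=-12.95882200°, h=1180.7240 m

φ=-25.548785°, λ=-12.958822°, h=1180.724 m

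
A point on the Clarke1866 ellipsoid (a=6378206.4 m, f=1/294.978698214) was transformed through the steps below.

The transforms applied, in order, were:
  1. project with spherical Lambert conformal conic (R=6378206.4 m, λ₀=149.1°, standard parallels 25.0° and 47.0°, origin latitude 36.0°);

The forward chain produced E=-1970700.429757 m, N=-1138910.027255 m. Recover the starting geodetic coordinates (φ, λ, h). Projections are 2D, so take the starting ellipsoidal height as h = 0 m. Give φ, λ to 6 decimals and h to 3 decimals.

φ=23.858522°, λ=129.688528°, h=0.000 m

start: E=-1970700.4298, N=-1138910.0273 m
→ lcc⁻¹: φ=23.85852200°, λ=129.68852800°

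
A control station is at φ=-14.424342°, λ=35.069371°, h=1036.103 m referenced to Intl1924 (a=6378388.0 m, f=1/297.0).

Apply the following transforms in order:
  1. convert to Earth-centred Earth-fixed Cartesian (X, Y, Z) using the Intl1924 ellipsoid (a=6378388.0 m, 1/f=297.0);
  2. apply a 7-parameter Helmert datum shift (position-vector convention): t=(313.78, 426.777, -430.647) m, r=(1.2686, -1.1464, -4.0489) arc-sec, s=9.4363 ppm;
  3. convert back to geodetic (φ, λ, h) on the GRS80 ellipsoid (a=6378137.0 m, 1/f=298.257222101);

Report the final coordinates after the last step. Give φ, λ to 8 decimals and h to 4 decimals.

start: φ=-14.424342°, λ=35.069371°, h=1036.103 m
→ ECEF (a=6378388.000, f=1/297.0): X=5057750.7226, Y=3550608.9984, Z=-1578771.1122
→ Helmert 7p (PV): X=5058190.7016, Y=3550979.7074, Z=-1579166.7085
→ geod (Bowring, a=6378137.000): φ=-14.42611662°, λ=35.06984021°, h=1935.0338 m

φ=-14.42611662°, λ=35.06984021°, h=1935.0338 m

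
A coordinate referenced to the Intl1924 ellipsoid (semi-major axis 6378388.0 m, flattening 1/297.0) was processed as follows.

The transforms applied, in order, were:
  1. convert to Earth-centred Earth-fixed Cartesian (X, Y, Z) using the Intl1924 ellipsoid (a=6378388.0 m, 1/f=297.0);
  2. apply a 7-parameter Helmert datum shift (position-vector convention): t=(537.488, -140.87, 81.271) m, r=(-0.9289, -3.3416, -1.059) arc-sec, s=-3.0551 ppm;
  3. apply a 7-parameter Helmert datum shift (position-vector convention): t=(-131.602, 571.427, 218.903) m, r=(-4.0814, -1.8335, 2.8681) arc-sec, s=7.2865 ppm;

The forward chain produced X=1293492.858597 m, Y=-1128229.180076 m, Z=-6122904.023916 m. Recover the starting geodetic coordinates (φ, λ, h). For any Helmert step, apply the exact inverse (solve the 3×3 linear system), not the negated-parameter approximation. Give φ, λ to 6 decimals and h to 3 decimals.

start: X=1293492.8586, Y=-1128229.1801, Z=-6122904.0239 m
→ Helmert⁻¹: X=1293544.9116, Y=-1128689.2096, Z=-6123112.1431
→ Helmert⁻¹: X=1292917.9682, Y=-1128517.5738, Z=-6123238.1493
→ geod (Bowring, a=6378388.000): φ=-74.44358000°, λ=-41.11593400°, h=716.2990 m

φ=-74.443580°, λ=-41.115934°, h=716.299 m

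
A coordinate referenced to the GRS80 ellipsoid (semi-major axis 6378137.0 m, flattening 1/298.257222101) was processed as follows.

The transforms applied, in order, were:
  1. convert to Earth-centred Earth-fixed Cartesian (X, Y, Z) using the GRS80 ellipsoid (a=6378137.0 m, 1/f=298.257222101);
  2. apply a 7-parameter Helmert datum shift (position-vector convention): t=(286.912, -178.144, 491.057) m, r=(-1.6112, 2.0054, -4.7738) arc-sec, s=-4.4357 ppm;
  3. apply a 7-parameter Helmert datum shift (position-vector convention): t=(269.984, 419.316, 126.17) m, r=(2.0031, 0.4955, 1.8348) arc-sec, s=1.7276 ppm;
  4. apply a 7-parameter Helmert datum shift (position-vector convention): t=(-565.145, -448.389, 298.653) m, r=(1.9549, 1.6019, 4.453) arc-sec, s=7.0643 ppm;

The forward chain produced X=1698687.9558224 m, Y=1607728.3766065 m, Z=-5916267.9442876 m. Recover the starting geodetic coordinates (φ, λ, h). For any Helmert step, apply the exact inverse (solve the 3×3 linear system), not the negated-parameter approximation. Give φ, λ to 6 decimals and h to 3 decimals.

φ=-68.562258°, λ=43.424137°, h=3053.402 m

start: X=1698687.9558, Y=1607728.3766, Z=-5916267.9443 m
→ Helmert⁻¹: X=1699321.7623, Y=1608072.6442, Z=-5916526.8446
→ Helmert⁻¹: X=1699077.3563, Y=1607577.9785, Z=-5916654.3230
→ Helmert⁻¹: X=1698818.2967, Y=1607848.7922, Z=-5917142.5507
→ geod (Bowring, a=6378137.000): φ=-68.56225800°, λ=43.42413700°, h=3053.4020 m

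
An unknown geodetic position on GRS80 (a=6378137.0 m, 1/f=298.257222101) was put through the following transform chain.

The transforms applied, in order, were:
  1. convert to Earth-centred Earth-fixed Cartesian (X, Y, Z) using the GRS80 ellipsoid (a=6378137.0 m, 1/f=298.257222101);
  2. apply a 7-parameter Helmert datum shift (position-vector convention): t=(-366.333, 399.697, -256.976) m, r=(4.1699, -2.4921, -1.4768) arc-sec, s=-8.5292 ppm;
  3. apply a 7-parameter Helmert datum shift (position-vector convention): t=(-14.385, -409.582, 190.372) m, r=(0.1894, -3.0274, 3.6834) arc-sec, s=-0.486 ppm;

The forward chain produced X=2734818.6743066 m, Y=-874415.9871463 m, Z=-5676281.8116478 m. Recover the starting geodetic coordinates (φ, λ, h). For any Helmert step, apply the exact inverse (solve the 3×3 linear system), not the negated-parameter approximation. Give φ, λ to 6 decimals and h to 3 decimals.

start: X=2734818.6743, Y=-874415.9871, Z=-5676281.8116 m
→ Helmert⁻¹: X=2734735.4642, Y=-874060.8782, Z=-5676514.2782
→ Helmert⁻¹: X=2735062.8057, Y=-874563.2053, Z=-5676321.0813
→ geod (Bowring, a=6378137.000): φ=-63.32118100°, λ=-17.73218800°, h=200.8920 m

φ=-63.321181°, λ=-17.732188°, h=200.892 m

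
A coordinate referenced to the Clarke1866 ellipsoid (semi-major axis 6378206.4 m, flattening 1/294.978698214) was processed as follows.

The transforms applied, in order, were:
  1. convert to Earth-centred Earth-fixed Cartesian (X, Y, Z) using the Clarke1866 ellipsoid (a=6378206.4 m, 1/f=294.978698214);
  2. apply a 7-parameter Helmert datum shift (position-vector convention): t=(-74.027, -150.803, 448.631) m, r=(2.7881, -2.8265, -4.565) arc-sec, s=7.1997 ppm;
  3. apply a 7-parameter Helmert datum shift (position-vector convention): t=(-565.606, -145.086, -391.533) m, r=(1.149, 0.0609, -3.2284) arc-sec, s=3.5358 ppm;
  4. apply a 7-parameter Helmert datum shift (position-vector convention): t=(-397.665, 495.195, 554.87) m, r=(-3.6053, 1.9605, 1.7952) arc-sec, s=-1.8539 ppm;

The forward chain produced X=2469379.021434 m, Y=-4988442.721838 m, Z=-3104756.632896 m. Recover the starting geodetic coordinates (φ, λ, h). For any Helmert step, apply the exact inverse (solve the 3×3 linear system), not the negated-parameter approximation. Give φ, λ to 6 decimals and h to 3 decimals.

start: X=2469379.0214, Y=-4988442.7218, Z=-3104756.6329 m
→ Helmert⁻¹: X=2469767.3607, Y=-4988914.3822, Z=-3105380.9864
→ Helmert⁻¹: X=2470403.2311, Y=-4988730.2871, Z=-3104949.9557
→ Helmert⁻¹: X=2470527.3231, Y=-4988530.8662, Z=-3105342.6528
→ geod (Bowring, a=6378206.400): φ=-29.32014500°, λ=-63.65347900°, h=1276.4340 m

φ=-29.320145°, λ=-63.653479°, h=1276.434 m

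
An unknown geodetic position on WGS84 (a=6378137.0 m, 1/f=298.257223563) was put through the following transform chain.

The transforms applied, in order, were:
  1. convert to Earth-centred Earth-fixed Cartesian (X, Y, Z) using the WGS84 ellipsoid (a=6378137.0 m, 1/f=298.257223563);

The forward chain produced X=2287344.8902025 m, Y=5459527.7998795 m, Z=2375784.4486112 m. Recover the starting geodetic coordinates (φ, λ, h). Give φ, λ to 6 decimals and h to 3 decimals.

start: X=2287344.8902, Y=5459527.7999, Z=2375784.4486 m
→ geod (Bowring, a=6378137.000): φ=22.00188200°, λ=67.26807700°, h=3145.2700 m

φ=22.001882°, λ=67.268077°, h=3145.270 m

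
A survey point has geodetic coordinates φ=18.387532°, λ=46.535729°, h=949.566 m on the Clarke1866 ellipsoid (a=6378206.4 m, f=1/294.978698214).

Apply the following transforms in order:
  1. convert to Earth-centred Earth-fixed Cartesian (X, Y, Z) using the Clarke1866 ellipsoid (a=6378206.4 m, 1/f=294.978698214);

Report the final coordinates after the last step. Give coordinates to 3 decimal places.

start: φ=18.387532°, λ=46.535729°, h=949.566 m
→ ECEF (a=6378206.400, f=1/294.978698214): X=4165594.8896, Y=4395106.8594, Z=1999312.2404

X=4165594.890 m, Y=4395106.859 m, Z=1999312.240 m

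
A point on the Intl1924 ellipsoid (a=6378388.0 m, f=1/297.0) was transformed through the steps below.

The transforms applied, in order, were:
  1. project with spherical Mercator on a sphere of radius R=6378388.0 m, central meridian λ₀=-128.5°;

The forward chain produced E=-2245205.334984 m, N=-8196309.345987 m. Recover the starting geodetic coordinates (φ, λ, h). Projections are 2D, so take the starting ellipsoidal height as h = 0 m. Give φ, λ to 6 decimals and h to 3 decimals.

start: E=-2245205.3350, N=-8196309.3460 m
→ merc⁻¹: φ=-59.07210000°, λ=-148.66822900°

φ=-59.072100°, λ=-148.668229°, h=0.000 m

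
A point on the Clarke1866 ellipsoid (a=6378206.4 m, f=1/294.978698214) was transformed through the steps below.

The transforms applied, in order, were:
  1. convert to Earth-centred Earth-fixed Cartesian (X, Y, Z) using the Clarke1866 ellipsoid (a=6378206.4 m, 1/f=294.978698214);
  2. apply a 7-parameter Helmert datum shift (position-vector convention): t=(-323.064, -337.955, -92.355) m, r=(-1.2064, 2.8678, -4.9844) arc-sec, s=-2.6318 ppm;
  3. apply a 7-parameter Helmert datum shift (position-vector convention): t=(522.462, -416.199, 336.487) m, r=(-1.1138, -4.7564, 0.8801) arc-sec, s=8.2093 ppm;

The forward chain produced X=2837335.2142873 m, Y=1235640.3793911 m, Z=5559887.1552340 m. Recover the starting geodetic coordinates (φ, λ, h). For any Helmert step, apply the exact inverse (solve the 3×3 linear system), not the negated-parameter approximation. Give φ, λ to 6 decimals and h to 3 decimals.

start: X=2837335.2143, Y=1235640.3794, Z=5559887.1552 m
→ Helmert⁻¹: X=2836922.9371, Y=1236004.3064, Z=5559446.2843
→ Helmert⁻¹: X=2837146.2931, Y=1236381.5581, Z=5559599.9485
→ geod (Bowring, a=6378206.400): φ=61.06184100°, λ=23.54677800°, h=1275.3120 m

φ=61.061841°, λ=23.546778°, h=1275.312 m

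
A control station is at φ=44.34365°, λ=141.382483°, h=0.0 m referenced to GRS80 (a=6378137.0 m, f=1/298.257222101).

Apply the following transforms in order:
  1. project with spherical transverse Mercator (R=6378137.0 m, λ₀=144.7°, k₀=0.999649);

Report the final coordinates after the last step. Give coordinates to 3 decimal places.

E=-264022.434 m, N=4939925.528 m

start: φ=44.343650°, λ=141.382483°, h=0.000 m
→ tm (R=6378137.0, λ₀=144.7°): E=-264022.4342, N=4939925.5285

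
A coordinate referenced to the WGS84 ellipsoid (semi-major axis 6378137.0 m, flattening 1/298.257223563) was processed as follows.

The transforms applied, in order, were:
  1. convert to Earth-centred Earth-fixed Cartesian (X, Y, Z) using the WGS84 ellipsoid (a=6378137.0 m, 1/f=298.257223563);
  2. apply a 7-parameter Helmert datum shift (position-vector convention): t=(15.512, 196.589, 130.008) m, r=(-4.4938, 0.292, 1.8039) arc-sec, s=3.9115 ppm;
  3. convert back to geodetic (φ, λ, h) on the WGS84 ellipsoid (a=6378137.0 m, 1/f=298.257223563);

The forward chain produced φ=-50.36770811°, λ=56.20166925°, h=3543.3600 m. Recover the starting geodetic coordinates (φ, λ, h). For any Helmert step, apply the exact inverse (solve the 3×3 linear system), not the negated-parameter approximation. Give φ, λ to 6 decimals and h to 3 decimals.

start: φ=-50.367708°, λ=56.201669°, h=3543.360 m
→ ECEF (a=6378137.000, f=1/298.257223563): X=2268868.6425, Y=3389409.1214, Z=-4891707.9887
→ Helmert⁻¹: X=2268880.8221, Y=3389286.0072, Z=-4891741.8095
→ geod (Bowring, a=6378137.000): φ=-50.36856300°, λ=56.20056500°, h=3508.4720 m

φ=-50.368563°, λ=56.200565°, h=3508.472 m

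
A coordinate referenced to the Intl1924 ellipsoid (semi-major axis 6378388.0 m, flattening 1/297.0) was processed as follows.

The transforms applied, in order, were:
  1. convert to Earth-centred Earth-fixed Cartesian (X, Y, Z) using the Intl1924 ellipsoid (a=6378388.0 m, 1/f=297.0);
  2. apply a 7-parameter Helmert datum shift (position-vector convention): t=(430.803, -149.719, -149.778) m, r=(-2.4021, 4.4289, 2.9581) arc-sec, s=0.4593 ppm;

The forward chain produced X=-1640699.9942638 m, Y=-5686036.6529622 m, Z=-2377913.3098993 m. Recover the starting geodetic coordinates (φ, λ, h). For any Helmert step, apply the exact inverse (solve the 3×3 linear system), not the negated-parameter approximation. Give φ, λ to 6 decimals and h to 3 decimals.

start: X=-1640699.9943, Y=-5686036.6530, Z=-2377913.3099 m
→ Helmert⁻¹: X=-1641160.5283, Y=-5685833.0942, Z=-2377863.8942
→ geod (Bowring, a=6378388.000): φ=-22.02451100°, λ=-106.10027100°, h=2411.0750 m

φ=-22.024511°, λ=-106.100271°, h=2411.075 m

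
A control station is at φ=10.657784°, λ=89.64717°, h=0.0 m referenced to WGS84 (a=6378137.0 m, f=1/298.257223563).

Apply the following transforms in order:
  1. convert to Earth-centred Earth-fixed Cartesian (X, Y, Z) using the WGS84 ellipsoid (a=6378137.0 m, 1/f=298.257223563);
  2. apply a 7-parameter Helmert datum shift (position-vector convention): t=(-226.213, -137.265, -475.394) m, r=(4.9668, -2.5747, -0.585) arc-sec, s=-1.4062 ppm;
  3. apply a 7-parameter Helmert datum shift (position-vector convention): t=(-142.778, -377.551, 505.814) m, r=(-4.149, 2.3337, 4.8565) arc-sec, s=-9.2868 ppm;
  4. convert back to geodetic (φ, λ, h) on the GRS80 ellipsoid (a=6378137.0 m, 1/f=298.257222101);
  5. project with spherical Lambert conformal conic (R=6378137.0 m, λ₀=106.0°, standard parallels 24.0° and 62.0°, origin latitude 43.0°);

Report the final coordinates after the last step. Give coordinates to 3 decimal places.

E=-1957881.641 m, N=-3398200.394 m

start: φ=10.657784°, λ=89.647170°, h=0.000 m
→ ECEF (a=6378137.000, f=1/298.257223563): X=38603.4797, Y=6268708.7421, Z=1171826.5839
→ Helmert 7p (PV): X=38380.3642, Y=6268534.3354, Z=1171500.9725
→ Helmert 7p (PV): X=38102.8930, Y=6268123.0378, Z=1171869.3829
→ geod (Bowring, a=6378137.000): φ=10.65914877°, λ=89.65171263°, h=-570.6825 m
→ lcc (R=6378137.0, λ₀=106.0°): E=-1957881.6405, N=-3398200.3940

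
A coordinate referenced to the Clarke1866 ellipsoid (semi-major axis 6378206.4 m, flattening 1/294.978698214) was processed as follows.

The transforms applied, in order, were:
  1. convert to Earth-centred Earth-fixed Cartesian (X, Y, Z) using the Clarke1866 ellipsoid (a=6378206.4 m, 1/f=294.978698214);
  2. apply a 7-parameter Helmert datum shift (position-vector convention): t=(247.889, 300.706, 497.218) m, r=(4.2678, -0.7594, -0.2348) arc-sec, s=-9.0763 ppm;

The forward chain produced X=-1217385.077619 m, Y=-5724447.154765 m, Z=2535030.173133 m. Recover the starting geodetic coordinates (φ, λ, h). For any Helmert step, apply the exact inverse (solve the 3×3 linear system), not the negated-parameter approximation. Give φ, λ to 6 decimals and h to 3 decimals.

start: X=-1217385.0776, Y=-5724447.1548, Z=2535030.1731 m
→ Helmert⁻¹: X=-1217628.1697, Y=-5724748.7621, Z=2534678.8925
→ geod (Bowring, a=6378206.400): φ=23.55817800°, λ=-102.00761500°, h=3307.7810 m

φ=23.558178°, λ=-102.007615°, h=3307.781 m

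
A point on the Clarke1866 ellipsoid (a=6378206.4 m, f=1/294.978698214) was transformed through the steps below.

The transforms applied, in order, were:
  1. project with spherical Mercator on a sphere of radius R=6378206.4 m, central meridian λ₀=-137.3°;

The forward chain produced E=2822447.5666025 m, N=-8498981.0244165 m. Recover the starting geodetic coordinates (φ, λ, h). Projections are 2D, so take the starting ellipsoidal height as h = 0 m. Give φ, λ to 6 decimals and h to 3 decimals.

φ=-60.442354°, λ=-111.945798°, h=0.000 m

start: E=2822447.5666, N=-8498981.0244 m
→ merc⁻¹: φ=-60.44235400°, λ=-111.94579800°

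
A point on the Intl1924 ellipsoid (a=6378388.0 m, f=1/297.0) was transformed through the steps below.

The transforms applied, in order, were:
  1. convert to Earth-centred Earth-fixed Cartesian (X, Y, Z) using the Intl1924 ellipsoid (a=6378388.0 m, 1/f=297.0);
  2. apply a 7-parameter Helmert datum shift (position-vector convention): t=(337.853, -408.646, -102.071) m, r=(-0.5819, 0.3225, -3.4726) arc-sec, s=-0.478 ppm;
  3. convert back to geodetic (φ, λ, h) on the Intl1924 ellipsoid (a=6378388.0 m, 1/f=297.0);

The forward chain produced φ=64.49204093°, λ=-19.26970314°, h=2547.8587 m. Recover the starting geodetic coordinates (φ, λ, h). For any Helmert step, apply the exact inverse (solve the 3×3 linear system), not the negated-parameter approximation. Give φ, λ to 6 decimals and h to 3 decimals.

start: φ=64.492041°, λ=-19.269703°, h=2547.859 m
→ ECEF (a=6378388.000, f=1/297.0): X=2601044.8166, Y=-909329.1739, Z=5735977.3036
→ Helmert⁻¹: X=2600714.5401, Y=-908893.3599, Z=5736083.6186
→ geod (Bowring, a=6378388.000): φ=64.49613800°, λ=-19.26341400°, h=2447.6370 m

φ=64.496138°, λ=-19.263414°, h=2447.637 m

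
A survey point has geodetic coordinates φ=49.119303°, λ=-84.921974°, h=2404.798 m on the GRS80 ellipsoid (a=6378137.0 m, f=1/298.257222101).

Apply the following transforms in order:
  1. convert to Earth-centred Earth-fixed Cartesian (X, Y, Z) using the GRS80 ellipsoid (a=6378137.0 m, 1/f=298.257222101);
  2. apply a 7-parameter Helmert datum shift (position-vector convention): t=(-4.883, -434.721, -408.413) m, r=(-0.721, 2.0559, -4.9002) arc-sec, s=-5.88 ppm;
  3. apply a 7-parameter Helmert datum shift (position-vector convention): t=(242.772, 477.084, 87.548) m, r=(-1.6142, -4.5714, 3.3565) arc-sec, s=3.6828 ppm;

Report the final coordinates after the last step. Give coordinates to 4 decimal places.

X=370481.5724 m, Y=-4167461.5701 m, Z=4800791.2622 m

start: φ=49.119303°, λ=-84.921974°, h=2404.798 m
→ ECEF (a=6378137.000, f=1/298.257222101): X=370334.2229, Y=-4167564.6675, Z=4801070.9768
→ Helmert 7p (PV): X=370276.0081, Y=-4167966.8991, Z=4800645.2100
→ Helmert 7p (PV): X=370481.5724, Y=-4167461.5701, Z=4800791.2622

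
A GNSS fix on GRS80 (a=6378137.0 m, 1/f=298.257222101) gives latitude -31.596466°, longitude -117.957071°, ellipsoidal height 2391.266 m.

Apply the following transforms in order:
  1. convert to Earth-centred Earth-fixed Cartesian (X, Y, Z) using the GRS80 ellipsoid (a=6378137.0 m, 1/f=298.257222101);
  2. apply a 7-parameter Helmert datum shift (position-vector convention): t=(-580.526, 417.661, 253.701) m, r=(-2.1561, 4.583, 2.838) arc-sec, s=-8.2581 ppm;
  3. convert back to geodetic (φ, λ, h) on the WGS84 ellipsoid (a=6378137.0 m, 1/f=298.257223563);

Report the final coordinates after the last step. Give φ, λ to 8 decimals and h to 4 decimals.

φ=-31.59384675°, λ=-117.96426173°, h=2122.9503 m

start: φ=-31.596466°, λ=-117.957071°, h=2391.266 m
→ ECEF (a=6378137.000, f=1/298.257222101): X=-2550172.2203, Y=-4804857.8218, Z=-3323655.0521
→ Helmert 7p (PV): X=-2550739.4249, Y=-4804470.3115, Z=-3323267.0171
→ geod (Bowring, a=6378137.000): φ=-31.59384675°, λ=-117.96426173°, h=2122.9503 m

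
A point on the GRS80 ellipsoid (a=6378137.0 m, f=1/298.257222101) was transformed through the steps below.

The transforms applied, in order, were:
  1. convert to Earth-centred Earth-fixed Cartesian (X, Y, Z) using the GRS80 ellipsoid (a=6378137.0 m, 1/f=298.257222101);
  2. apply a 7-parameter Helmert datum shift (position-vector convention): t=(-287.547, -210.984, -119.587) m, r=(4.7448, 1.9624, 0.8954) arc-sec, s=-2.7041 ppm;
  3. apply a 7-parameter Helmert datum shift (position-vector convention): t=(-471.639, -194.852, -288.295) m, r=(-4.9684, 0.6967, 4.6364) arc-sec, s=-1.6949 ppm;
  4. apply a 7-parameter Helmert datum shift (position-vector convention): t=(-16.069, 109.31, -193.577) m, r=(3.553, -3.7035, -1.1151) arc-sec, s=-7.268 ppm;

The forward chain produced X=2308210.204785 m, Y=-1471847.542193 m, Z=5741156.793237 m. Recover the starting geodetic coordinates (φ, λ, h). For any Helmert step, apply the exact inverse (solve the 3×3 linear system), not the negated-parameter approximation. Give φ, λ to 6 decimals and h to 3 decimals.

start: X=2308210.2048, Y=-1471847.5422, Z=5741156.7932 m
→ Helmert⁻¹: X=2308354.0940, Y=-1471856.1735, Z=5741376.0054
→ Helmert⁻¹: X=2308777.1685, Y=-1471854.0141, Z=5741646.3770
→ Helmert⁻¹: X=2309009.9438, Y=-1471524.9510, Z=5741837.3084
→ geod (Bowring, a=6378137.000): φ=64.65461100°, λ=-32.50923700°, h=560.4430 m

φ=64.654611°, λ=-32.509237°, h=560.443 m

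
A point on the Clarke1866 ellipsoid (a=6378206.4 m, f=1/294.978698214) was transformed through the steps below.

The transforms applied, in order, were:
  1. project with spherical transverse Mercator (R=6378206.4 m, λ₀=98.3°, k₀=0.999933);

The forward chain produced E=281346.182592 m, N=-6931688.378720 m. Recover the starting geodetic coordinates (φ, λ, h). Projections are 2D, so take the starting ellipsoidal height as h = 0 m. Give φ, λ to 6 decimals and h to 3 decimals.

start: E=281346.1826, N=-6931688.3787 m
→ tm⁻¹: φ=-62.16612300°, λ=103.71785300°

φ=-62.166123°, λ=103.717853°, h=0.000 m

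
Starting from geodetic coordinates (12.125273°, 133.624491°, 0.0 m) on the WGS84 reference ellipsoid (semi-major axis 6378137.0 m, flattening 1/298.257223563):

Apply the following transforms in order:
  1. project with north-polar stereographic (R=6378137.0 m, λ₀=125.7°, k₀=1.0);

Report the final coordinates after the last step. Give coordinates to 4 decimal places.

E=1420971.2659 m, N=-10208334.3248 m

start: φ=12.125273°, λ=133.624491°, h=0.000 m
→ stereo (R=6378137.0, λ₀=125.7°): E=1420971.2659, N=-10208334.3248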